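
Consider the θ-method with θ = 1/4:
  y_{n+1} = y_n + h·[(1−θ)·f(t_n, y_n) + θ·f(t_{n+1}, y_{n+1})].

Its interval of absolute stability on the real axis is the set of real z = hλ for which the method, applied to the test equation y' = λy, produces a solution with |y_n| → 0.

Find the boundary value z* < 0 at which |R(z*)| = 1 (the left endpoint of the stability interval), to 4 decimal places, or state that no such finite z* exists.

left endpoint -4.0000.

Test eqn y'=λy, z=hλ:
  y_{n+1} = y_n + z·[3/4·y_n + 1/4·y_{n+1}] ⇒ (1 − 1/4z)y_{n+1} = (1 + 3/4z)y_n
  so R(z) = (1 + 3/4z)/(1 − 1/4z).

Solve |R(x)|<1 on ℝ⁻.
x=-1.42: |R|=0.0480
R=−1: 1+3/4x = −1+1/4x ⇒ -1/2x=2 ⇒ x=2/(-1/2)=-4.0000
Confirm numerically:
  x=-3.509: |R|=0.86922 <1
  x=-2.801: |R|=0.64740 <1
  x=-2.043: |R|=0.35231 <1
  x=-4.516: |R|=1.12118 >1
  x=-4.481: |R|=1.11343 >1
  x=-4.168: |R|=1.04114 >1
Stable set (-4.0000, 0).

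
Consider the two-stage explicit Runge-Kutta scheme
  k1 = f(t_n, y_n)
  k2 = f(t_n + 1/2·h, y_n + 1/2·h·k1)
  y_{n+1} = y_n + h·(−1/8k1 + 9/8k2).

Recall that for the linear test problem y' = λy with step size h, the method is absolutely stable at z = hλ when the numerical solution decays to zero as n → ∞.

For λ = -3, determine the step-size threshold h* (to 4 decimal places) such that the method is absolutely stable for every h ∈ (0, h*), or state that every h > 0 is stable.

(-1.7778,0); λ=-3 ⇒ h* = (16/9)/3 = 0.5926.

Set f=λy, z=hλ:
  k1=λy_n ⇒ h·k1=z·y_n;  k2=λ(1+1/2z)y_n ⇒ h·k2=z(1+1/2z)y_n
  y_{n+1}/y_n = 1 − 1/8z + 9/8z(1+1/2z) = 1 + z + 9/16z²
  so R(z) = 1 + z + 9/16z².

Solve |R(x)|<1 on ℝ⁻.
x=-0.84: |R|=0.5569
R=1: x+9/16x²=0 ⇒ x=−16/9=-1.7778; min R=1−1/(4·9/16)=0.5556>−1
Confirm numerically:
  x=-1.371: |R|=0.68630 <1
  x=-1.052: |R|=0.57052 <1
  x=-0.719: |R|=0.57179 <1
  x=-2.316: |R|=1.70117 >1
  x=-2.023: |R|=1.27905 >1
Interval (-1.7778, 0).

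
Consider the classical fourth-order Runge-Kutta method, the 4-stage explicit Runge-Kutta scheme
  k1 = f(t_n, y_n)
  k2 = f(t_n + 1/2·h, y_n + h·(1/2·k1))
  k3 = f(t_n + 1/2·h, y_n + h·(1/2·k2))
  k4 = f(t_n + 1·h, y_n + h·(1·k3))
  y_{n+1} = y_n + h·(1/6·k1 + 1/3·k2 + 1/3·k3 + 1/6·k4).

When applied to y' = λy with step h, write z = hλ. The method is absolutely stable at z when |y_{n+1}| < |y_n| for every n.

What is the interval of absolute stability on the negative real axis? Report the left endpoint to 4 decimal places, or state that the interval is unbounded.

Test eqn y'=λy, z=hλ:
  order 4, 4-stage ⇒ R(z)=1+z+z^2/2+z^3/6+z^4/24
  (e.g. R(-0.89)=0.41470, |R|=0.41470)

Boundary: |R(x)|=1, x<0.
x=-0.89: |R|=0.4147
|R(-2.91)|=1.2049 |R(-2.45)|=0.6015 |R(-0.8)|=0.4517
Bisect:
  x_lo=-3.2674 |R|=2.0059  x_hi=-0.1511 |R|=0.8598
  mid=-1.70925 |R|=0.27489 →hi
  mid=-2.48835 |R|=0.63714 →hi
  mid=-2.87790 |R|=1.14884 →lo
  mid=-2.68313 |R|=0.85658 →hi
  mid=-2.78051 |R|=0.99282 →hi
  mid=-2.82921 |R|=1.06825 →lo
  mid=-2.80486 |R|=1.02990 →lo
  mid=-2.79269 |R|=1.01120 →lo
  mid=-2.78660 |R|=1.00197 →lo
  mid=-2.78356 |R|=0.99738 →hi
  ...
  [-2.78546,-2.78527] ⇒ x*=-2.7853
Interval (-2.7853, 0).

(-2.7853, 0).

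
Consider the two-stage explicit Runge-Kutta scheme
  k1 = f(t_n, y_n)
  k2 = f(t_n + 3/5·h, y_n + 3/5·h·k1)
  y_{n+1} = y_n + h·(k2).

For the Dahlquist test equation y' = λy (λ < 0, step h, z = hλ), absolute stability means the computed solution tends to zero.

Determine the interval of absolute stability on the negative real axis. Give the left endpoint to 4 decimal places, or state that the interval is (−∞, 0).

z∈(-1.6667,0).

Set f=λy, z=hλ:
  k1=λy_n ⇒ h·k1=z·y_n;  k2=λ(1+3/5z)y_n ⇒ h·k2=z(1+3/5z)y_n
  y_{n+1}/y_n = 1 + z(1+3/5z) = 1 + z + 3/5z²
  ⇒ R(z) = 1 + z + 3/5z².

Find x<0 with |R(x)|<1.
x=-0.32: |R|=0.7414
R=1: x+3/5x²=0 ⇒ x=−5/3=-1.6667; min R=1−1/(4·3/5)=0.5833>−1
Confirm numerically:
  x=-1.517: |R|=0.86377 <1
  x=-1.324: |R|=0.72779 <1
  x=-0.690: |R|=0.59566 <1
  x=-2.233: |R|=1.75877 >1
  x=-2.173: |R|=1.66016 >1
Stable set (-1.6667, 0).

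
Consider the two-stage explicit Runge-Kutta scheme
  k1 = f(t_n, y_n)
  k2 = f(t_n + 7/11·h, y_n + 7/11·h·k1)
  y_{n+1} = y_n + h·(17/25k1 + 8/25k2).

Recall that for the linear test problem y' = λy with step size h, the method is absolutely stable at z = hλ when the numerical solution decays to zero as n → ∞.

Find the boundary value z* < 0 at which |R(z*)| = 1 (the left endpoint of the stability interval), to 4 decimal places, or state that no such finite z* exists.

left endpoint -4.9107.

With y'=λy (z=hλ):
  k1=λy_n ⇒ h·k1=z·y_n;  k2=λ(1+7/11z)y_n ⇒ h·k2=z(1+7/11z)y_n
  y_{n+1}/y_n = 1 + 17/25z + 8/25z(1+7/11z) = 1 + z + 56/275z²
  ⇒ R(z) = 1 + z + 56/275z².

Solve |R(x)|<1 on ℝ⁻.
x=-1.67: |R|=0.1021
R=1: x+56/275x²=0 ⇒ x=−275/56=-4.9107; min R=1−1/(4·56/275)=-0.2277>−1
Confirm numerically:
  x=-4.010: |R|=0.26449 <1
  x=-3.486: |R|=0.01137 <1
  x=-3.374: |R|=0.05583 <1
  x=-3.305: |R|=0.08067 <1
  x=-5.313: |R|=1.43524 >1
  x=-4.958: |R|=1.04774 >1
Stable set (-4.9107, 0).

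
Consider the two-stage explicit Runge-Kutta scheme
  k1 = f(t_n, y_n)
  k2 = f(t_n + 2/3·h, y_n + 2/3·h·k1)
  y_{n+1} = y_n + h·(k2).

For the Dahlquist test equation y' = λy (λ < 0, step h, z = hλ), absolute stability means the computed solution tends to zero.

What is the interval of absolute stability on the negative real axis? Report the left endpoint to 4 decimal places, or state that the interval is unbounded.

(-1.5000, 0).

Set f=λy, z=hλ:
  k1=λy_n ⇒ h·k1=z·y_n;  k2=λ(1+2/3z)y_n ⇒ h·k2=z(1+2/3z)y_n
  y_{n+1}/y_n = 1 + z(1+2/3z) = 1 + z + 2/3z²
  R(z) = 1 + z + 2/3z².

Need |R(x)|<1, x<0.
x=-1.54: |R|=1.0411
R=1: x+2/3x²=0 ⇒ x=−3/2=-1.5000; min R=1−1/(4·2/3)=0.6250>−1
Confirm numerically:
  x=-1.472: |R|=0.97252 <1
  x=-1.246: |R|=0.78901 <1
  x=-1.191: |R|=0.75465 <1
  x=-0.935: |R|=0.64782 <1
  x=-1.989: |R|=1.64841 >1
  x=-1.708: |R|=1.23684 >1
So |R|<1 on (-1.5000, 0).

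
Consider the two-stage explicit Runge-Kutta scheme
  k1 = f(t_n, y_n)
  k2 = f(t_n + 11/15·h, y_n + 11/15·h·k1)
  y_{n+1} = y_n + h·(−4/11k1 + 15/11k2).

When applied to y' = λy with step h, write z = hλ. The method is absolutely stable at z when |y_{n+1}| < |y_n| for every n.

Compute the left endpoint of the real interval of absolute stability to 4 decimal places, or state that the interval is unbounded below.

With y'=λy (z=hλ):
  k1=λy_n ⇒ h·k1=z·y_n;  k2=λ(1+11/15z)y_n ⇒ h·k2=z(1+11/15z)y_n
  y_{n+1}/y_n = 1 − 4/11z + 15/11z(1+11/15z) = 1 + z + z²
  ⇒ R(z) = 1 + z + z².

Need |R(x)|<1, x<0.
x=-1.39: |R|=1.5421
R=1: x+1x²=0 ⇒ x=−1=-1.0000; min R=1−1/(4·1)=0.7500>−1
Confirm numerically:
  x=-0.891: |R|=0.90288 <1
  x=-0.629: |R|=0.76664 <1
  x=-0.533: |R|=0.75109 <1
  x=-0.511: |R|=0.75012 <1
  x=-1.515: |R|=1.78022 >1
  x=-1.421: |R|=1.59824 >1
  x=-1.293: |R|=1.37885 >1
Interval (-1.0000, 0).

z* = -1.0000.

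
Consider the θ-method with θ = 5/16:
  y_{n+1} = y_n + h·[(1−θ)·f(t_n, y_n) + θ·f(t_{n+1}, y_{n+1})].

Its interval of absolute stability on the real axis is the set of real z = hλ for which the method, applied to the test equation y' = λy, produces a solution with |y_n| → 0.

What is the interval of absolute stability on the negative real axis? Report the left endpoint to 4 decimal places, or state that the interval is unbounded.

On y'=λy, z=hλ:
  y_{n+1} = y_n + z·[11/16·y_n + 5/16·y_{n+1}] ⇒ (1 − 5/16z)y_{n+1} = (1 + 11/16z)y_n
  Hence R(z) = (1 + 11/16z)/(1 − 5/16z).

Find x<0 with |R(x)|<1.
x=-1.01: |R|=0.2323
R=−1: 1+11/16x = −1+5/16x ⇒ -3/8x=2 ⇒ x=2/(-3/8)=-5.3333
Confirm numerically:
  x=-4.515: |R|=0.87272 <1
  x=-4.290: |R|=0.83284 <1
  x=-3.596: |R|=0.69323 <1
  x=-3.206: |R|=0.60150 <1
  x=-5.830: |R|=1.06600 >1
  x=-5.537: |R|=1.02797 >1
Stable set (-5.3333, 0).

z∈(-5.3333,0).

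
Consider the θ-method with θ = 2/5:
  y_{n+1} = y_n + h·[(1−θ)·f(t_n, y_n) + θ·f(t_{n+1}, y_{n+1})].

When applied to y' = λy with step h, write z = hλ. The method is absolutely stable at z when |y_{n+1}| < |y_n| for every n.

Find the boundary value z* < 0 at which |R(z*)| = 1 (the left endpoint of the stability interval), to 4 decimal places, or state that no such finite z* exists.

Test eqn y'=λy, z=hλ:
  y_{n+1} = y_n + z·[3/5·y_n + 2/5·y_{n+1}] ⇒ (1 − 2/5z)y_{n+1} = (1 + 3/5z)y_n
  R(z) = (1 + 3/5z)/(1 − 2/5z).

Boundary: |R(x)|=1, x<0.
x=-0.31: |R|=0.7242
R=−1: 1+3/5x = −1+2/5x ⇒ -1/5x=2 ⇒ x=2/(-1/5)=-10.0000
Confirm numerically:
  x=-7.243: |R|=0.85851 <1
  x=-5.309: |R|=0.69964 <1
  x=-4.254: |R|=0.57462 <1
  x=-10.456: |R|=1.01760 >1
  x=-10.057: |R|=1.00227 >1
Interval (-10.0000, 0).

z* = -10.0000.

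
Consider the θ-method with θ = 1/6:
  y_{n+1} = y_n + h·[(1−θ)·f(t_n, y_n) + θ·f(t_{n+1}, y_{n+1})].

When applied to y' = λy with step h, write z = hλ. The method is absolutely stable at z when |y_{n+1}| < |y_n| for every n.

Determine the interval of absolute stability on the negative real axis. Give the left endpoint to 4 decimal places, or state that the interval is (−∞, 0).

With y'=λy (z=hλ):
  y_{n+1} = y_n + z·[5/6·y_n + 1/6·y_{n+1}] ⇒ (1 − 1/6z)y_{n+1} = (1 + 5/6z)y_n
  ⇒ R(z) = (1 + 5/6z)/(1 − 1/6z).

Need |R(x)|<1, x<0.
x=-1.15: |R|=0.0350
R=−1: 1+5/6x = −1+1/6x ⇒ -2/3x=2 ⇒ x=2/(-2/3)=-3.0000
Confirm numerically:
  x=-2.476: |R|=0.75271 <1
  x=-2.428: |R|=0.72852 <1
  x=-1.568: |R|=0.24313 <1
  x=-1.204: |R|=0.00278 <1
  x=-3.548: |R|=1.22958 >1
  x=-3.509: |R|=1.21411 >1
  x=-3.464: |R|=1.19611 >1
Stable set (-3.0000, 0).

(-3.0000, 0).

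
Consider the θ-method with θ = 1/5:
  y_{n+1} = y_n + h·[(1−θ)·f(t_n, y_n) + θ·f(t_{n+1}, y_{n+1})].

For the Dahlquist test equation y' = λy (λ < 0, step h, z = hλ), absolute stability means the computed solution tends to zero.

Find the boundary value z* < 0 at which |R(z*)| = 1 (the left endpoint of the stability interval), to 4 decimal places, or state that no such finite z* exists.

left endpoint -3.3333.

With y'=λy (z=hλ):
  y_{n+1} = y_n + z·[4/5·y_n + 1/5·y_{n+1}] ⇒ (1 − 1/5z)y_{n+1} = (1 + 4/5z)y_n
  so R(z) = (1 + 4/5z)/(1 − 1/5z).

Solve |R(x)|<1 on ℝ⁻.
x=-1.74: |R|=0.2908
R=−1: 1+4/5x = −1+1/5x ⇒ -3/5x=2 ⇒ x=2/(-3/5)=-3.3333
Confirm numerically:
  x=-2.972: |R|=0.86402 <1
  x=-2.764: |R|=0.78001 <1
  x=-2.516: |R|=0.67376 <1
  x=-1.540: |R|=0.17737 <1
  x=-3.743: |R|=1.14057 >1
  x=-3.732: |R|=1.13697 >1
So |R|<1 on (-3.3333, 0).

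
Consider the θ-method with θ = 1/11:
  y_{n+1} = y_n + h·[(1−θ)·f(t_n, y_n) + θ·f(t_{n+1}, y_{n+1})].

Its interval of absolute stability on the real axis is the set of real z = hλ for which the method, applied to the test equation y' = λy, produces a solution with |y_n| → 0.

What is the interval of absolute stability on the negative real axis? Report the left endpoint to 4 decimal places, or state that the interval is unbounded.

z∈(-2.4444,0).

Set f=λy, z=hλ:
  y_{n+1} = y_n + z·[10/11·y_n + 1/11·y_{n+1}] ⇒ (1 − 1/11z)y_{n+1} = (1 + 10/11z)y_n
  so R(z) = (1 + 10/11z)/(1 − 1/11z).

Solve |R(x)|<1 on ℝ⁻.
x=-0.53: |R|=0.4944
R=−1: 1+10/11x = −1+1/11x ⇒ -9/11x=2 ⇒ x=2/(-9/11)=-2.4444
Confirm numerically:
  x=-2.361: |R|=0.94379 <1
  x=-1.815: |R|=0.55794 <1
  x=-1.005: |R|=0.07913 <1
  x=-2.983: |R|=1.34664 >1
  x=-2.604: |R|=1.10556 >1
  x=-2.591: |R|=1.09705 >1
So |R|<1 on (-2.4444, 0).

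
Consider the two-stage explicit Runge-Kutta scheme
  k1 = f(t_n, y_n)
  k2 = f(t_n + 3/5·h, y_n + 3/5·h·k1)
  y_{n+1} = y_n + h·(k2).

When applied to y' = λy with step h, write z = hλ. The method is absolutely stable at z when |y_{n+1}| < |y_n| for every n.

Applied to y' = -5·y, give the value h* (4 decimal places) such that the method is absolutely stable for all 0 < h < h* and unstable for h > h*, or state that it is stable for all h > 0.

(-1.6667,0); λ=-5 ⇒ h* = (5/3)/5 = 0.3333.

Test eqn y'=λy, z=hλ:
  k1=λy_n ⇒ h·k1=z·y_n;  k2=λ(1+3/5z)y_n ⇒ h·k2=z(1+3/5z)y_n
  y_{n+1}/y_n = 1 + z(1+3/5z) = 1 + z + 3/5z²
  R(z) = 1 + z + 3/5z².

Boundary: |R(x)|=1, x<0.
x=-1.71: |R|=1.0445
R=1: x+3/5x²=0 ⇒ x=−5/3=-1.6667; min R=1−1/(4·3/5)=0.5833>−1
Confirm numerically:
  x=-1.586: |R|=0.92324 <1
  x=-1.176: |R|=0.65379 <1
  x=-0.764: |R|=0.58622 <1
  x=-2.109: |R|=1.55973 >1
  x=-1.916: |R|=1.28663 >1
Stable set (-1.6667, 0).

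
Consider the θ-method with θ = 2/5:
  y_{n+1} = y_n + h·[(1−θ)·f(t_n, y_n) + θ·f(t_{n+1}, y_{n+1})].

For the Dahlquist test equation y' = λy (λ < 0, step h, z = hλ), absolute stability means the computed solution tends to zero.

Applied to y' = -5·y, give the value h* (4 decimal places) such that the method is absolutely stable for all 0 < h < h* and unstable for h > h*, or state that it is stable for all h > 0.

Test eqn y'=λy, z=hλ:
  y_{n+1} = y_n + z·[3/5·y_n + 2/5·y_{n+1}] ⇒ (1 − 2/5z)y_{n+1} = (1 + 3/5z)y_n
  ⇒ R(z) = (1 + 3/5z)/(1 − 2/5z).

Boundary: |R(x)|=1, x<0.
x=-1.69: |R|=0.0084
R=−1: 1+3/5x = −1+2/5x ⇒ -1/5x=2 ⇒ x=2/(-1/5)=-10.0000
Confirm numerically:
  x=-8.698: |R|=0.94186 <1
  x=-6.751: |R|=0.82440 <1
  x=-4.500: |R|=0.60714 <1
  x=-10.578: |R|=1.02210 >1
  x=-10.110: |R|=1.00436 >1
So |R|<1 on (-10.0000, 0).

(-10.0000,0); λ=-5 ⇒ h* = (10)/5 = 2.0000.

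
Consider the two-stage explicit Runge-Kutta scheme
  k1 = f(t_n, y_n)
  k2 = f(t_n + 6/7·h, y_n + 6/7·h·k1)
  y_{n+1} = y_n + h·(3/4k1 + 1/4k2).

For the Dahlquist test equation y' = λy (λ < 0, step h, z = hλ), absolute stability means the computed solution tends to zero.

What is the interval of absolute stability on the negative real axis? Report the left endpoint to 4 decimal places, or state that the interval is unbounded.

(-4.6667, 0).

With y'=λy (z=hλ):
  k1=λy_n ⇒ h·k1=z·y_n;  k2=λ(1+6/7z)y_n ⇒ h·k2=z(1+6/7z)y_n
  y_{n+1}/y_n = 1 + 3/4z + 1/4z(1+6/7z) = 1 + z + 3/14z²
  so R(z) = 1 + z + 3/14z².

Need |R(x)|<1, x<0.
x=-1.37: |R|=0.0322
R=1: x+3/14x²=0 ⇒ x=−14/3=-4.6667; min R=1−1/(4·3/14)=-0.1667>−1
Confirm numerically:
  x=-3.508: |R|=0.12901 <1
  x=-3.432: |R|=0.09199 <1
  x=-3.317: |R|=0.04068 <1
  x=-2.979: |R|=0.07733 <1
  x=-4.954: |R|=1.30502 >1
  x=-4.849: |R|=1.18946 >1
Stable set (-4.6667, 0).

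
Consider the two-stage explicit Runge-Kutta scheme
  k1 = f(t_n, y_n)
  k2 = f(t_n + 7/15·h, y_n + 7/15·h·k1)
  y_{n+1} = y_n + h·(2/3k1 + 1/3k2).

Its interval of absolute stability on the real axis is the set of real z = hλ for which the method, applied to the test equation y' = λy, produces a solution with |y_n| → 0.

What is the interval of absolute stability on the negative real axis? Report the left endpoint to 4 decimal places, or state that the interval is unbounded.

(-6.4286, 0).

Set f=λy, z=hλ:
  k1=λy_n ⇒ h·k1=z·y_n;  k2=λ(1+7/15z)y_n ⇒ h·k2=z(1+7/15z)y_n
  y_{n+1}/y_n = 1 + 2/3z + 1/3z(1+7/15z) = 1 + z + 7/45z²
  R(z) = 1 + z + 7/45z².

Solve |R(x)|<1 on ℝ⁻.
x=-1.09: |R|=0.0948
R=1: x+7/45x²=0 ⇒ x=−45/7=-6.4286; min R=1−1/(4·7/45)=-0.6071>−1
Confirm numerically:
  x=-6.191: |R|=0.77121 <1
  x=-4.954: |R|=0.13634 <1
  x=-3.843: |R|=0.54565 <1
  x=-2.995: |R|=0.59966 <1
  x=-6.978: |R|=1.59639 >1
  x=-6.607: |R|=1.18338 >1
So |R|<1 on (-6.4286, 0).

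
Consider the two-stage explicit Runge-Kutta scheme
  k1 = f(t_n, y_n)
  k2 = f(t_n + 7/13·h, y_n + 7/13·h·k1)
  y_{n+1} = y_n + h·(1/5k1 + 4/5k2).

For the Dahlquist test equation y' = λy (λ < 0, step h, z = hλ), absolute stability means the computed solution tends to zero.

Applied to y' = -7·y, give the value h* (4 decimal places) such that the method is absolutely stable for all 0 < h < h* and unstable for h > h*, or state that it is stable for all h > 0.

Test eqn y'=λy, z=hλ:
  k1=λy_n ⇒ h·k1=z·y_n;  k2=λ(1+7/13z)y_n ⇒ h·k2=z(1+7/13z)y_n
  y_{n+1}/y_n = 1 + 1/5z + 4/5z(1+7/13z) = 1 + z + 28/65z²
  Hence R(z) = 1 + z + 28/65z².

Solve |R(x)|<1 on ℝ⁻.
x=-1.14: |R|=0.4198
R=1: x+28/65x²=0 ⇒ x=−65/28=-2.3214; min R=1−1/(4·28/65)=0.4196>−1
Confirm numerically:
  x=-1.776: |R|=0.58272 <1
  x=-1.717: |R|=0.55295 <1
  x=-1.550: |R|=0.48492 <1
  x=-1.548: |R|=0.48425 <1
  x=-2.822: |R|=1.60851 >1
  x=-2.514: |R|=1.20855 >1
  x=-2.433: |R|=1.11693 >1
Stable set (-2.3214, 0).

(-2.3214,0); λ=-7 ⇒ h* = (65/28)/7 = 0.3316.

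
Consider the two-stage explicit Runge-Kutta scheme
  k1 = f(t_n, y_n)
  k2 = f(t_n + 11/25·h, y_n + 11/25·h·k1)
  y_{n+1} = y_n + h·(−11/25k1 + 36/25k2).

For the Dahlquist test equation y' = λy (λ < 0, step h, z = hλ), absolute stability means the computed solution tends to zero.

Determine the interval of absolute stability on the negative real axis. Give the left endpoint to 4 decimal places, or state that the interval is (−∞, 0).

With y'=λy (z=hλ):
  k1=λy_n ⇒ h·k1=z·y_n;  k2=λ(1+11/25z)y_n ⇒ h·k2=z(1+11/25z)y_n
  y_{n+1}/y_n = 1 − 11/25z + 36/25z(1+11/25z) = 1 + z + 396/625z²
  so R(z) = 1 + z + 396/625z².

Find x<0 with |R(x)|<1.
x=-0.58: |R|=0.6331
R=1: x+396/625x²=0 ⇒ x=−625/396=-1.5783; min R=1−1/(4·396/625)=0.6054>−1
Confirm numerically:
  x=-1.463: |R|=0.89314 <1
  x=-1.335: |R|=0.79422 <1
  x=-0.792: |R|=0.60543 <1
  x=-0.776: |R|=0.60554 <1
  x=-2.072: |R|=1.64816 >1
  x=-1.803: |R|=1.25671 >1
Interval (-1.5783, 0).

z∈(-1.5783,0).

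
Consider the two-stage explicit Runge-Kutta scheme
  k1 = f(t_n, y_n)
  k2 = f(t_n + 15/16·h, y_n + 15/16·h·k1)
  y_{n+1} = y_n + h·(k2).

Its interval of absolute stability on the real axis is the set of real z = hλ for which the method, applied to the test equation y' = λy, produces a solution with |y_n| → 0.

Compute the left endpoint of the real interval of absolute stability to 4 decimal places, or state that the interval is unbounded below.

z* = -1.0667.

With y'=λy (z=hλ):
  k1=λy_n ⇒ h·k1=z·y_n;  k2=λ(1+15/16z)y_n ⇒ h·k2=z(1+15/16z)y_n
  y_{n+1}/y_n = 1 + z(1+15/16z) = 1 + z + 15/16z²
  Hence R(z) = 1 + z + 15/16z².

Find x<0 with |R(x)|<1.
x=-0.96: |R|=0.9040
R=1: x+15/16x²=0 ⇒ x=−16/15=-1.0667; min R=1−1/(4·15/16)=0.7333>−1
Confirm numerically:
  x=-0.911: |R|=0.86705 <1
  x=-0.864: |R|=0.83584 <1
  x=-0.526: |R|=0.73338 <1
  x=-0.497: |R|=0.73457 <1
  x=-1.270: |R|=1.24209 >1
  x=-1.226: |R|=1.18313 >1
Stable set (-1.0667, 0).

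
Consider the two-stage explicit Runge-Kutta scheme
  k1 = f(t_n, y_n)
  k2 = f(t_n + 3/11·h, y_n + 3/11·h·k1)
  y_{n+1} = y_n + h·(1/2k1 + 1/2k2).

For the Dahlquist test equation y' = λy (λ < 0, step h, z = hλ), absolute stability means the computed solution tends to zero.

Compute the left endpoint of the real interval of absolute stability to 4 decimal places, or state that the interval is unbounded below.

z* = -7.3333.

With y'=λy (z=hλ):
  k1=λy_n ⇒ h·k1=z·y_n;  k2=λ(1+3/11z)y_n ⇒ h·k2=z(1+3/11z)y_n
  y_{n+1}/y_n = 1 + 1/2z + 1/2z(1+3/11z) = 1 + z + 3/22z²
  R(z) = 1 + z + 3/22z².

Solve |R(x)|<1 on ℝ⁻.
x=-1.46: |R|=0.1693
R=1: x+3/22x²=0 ⇒ x=−22/3=-7.3333; min R=1−1/(4·3/22)=-0.8333>−1
Confirm numerically:
  x=-6.581: |R|=0.32485 <1
  x=-5.092: |R|=0.55630 <1
  x=-4.203: |R|=0.79411 <1
  x=-2.948: |R|=0.76290 <1
  x=-7.393: |R|=1.06015 >1
  x=-7.384: |R|=1.05102 >1
Stable set (-7.3333, 0).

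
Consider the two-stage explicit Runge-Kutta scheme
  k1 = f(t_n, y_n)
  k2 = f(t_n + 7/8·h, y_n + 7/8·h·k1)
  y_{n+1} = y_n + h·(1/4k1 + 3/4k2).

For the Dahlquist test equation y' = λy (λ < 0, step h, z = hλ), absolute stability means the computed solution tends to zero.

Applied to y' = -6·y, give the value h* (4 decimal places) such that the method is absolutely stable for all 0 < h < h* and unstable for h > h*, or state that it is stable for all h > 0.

On y'=λy, z=hλ:
  k1=λy_n ⇒ h·k1=z·y_n;  k2=λ(1+7/8z)y_n ⇒ h·k2=z(1+7/8z)y_n
  y_{n+1}/y_n = 1 + 1/4z + 3/4z(1+7/8z) = 1 + z + 21/32z²
  R(z) = 1 + z + 21/32z².

Find x<0 with |R(x)|<1.
x=-1.74: |R|=1.2469
R=1: x+21/32x²=0 ⇒ x=−32/21=-1.5238; min R=1−1/(4·21/32)=0.6190>−1
Confirm numerically:
  x=-1.239: |R|=0.76842 <1
  x=-1.211: |R|=0.75140 <1
  x=-0.866: |R|=0.62616 <1
  x=-1.874: |R|=1.43067 >1
  x=-1.841: |R|=1.38322 >1
  x=-1.625: |R|=1.10791 >1
So |R|<1 on (-1.5238, 0).

(-1.5238,0); λ=-6 ⇒ h* = (32/21)/6 = 0.2540.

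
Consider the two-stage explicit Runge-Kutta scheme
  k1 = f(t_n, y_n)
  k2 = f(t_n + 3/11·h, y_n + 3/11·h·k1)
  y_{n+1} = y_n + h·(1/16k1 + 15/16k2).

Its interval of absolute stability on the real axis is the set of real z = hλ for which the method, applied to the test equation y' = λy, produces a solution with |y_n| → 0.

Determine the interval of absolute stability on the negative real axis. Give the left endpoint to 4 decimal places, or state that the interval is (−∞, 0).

Test eqn y'=λy, z=hλ:
  k1=λy_n ⇒ h·k1=z·y_n;  k2=λ(1+3/11z)y_n ⇒ h·k2=z(1+3/11z)y_n
  y_{n+1}/y_n = 1 + 1/16z + 15/16z(1+3/11z) = 1 + z + 45/176z²
  so R(z) = 1 + z + 45/176z².

Boundary: |R(x)|=1, x<0.
x=-1.68: |R|=0.0416
R=1: x+45/176x²=0 ⇒ x=−176/45=-3.9111; min R=1−1/(4·45/176)=0.0222>−1
Confirm numerically:
  x=-3.664: |R|=0.76850 <1
  x=-3.250: |R|=0.45064 <1
  x=-3.145: |R|=0.38396 <1
  x=-4.422: |R|=1.57762 >1
  x=-4.177: |R|=1.28396 >1
Stable set (-3.9111, 0).

z∈(-3.9111,0).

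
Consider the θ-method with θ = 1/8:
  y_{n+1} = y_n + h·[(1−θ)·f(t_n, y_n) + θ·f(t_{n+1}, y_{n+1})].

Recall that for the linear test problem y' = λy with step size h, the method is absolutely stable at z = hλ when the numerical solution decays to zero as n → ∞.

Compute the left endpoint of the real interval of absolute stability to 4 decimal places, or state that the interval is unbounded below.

z* = -2.6667.

With y'=λy (z=hλ):
  y_{n+1} = y_n + z·[7/8·y_n + 1/8·y_{n+1}] ⇒ (1 − 1/8z)y_{n+1} = (1 + 7/8z)y_n
  Hence R(z) = (1 + 7/8z)/(1 − 1/8z).

Need |R(x)|<1, x<0.
x=-1.64: |R|=0.3610
R=−1: 1+7/8x = −1+1/8x ⇒ -3/4x=2 ⇒ x=2/(-3/4)=-2.6667
Confirm numerically:
  x=-2.394: |R|=0.84260 <1
  x=-2.170: |R|=0.70698 <1
  x=-1.856: |R|=0.50649 <1
  x=-3.222: |R|=1.29692 >1
  x=-3.202: |R|=1.28673 >1
  x=-2.748: |R|=1.04540 >1
So |R|<1 on (-2.6667, 0).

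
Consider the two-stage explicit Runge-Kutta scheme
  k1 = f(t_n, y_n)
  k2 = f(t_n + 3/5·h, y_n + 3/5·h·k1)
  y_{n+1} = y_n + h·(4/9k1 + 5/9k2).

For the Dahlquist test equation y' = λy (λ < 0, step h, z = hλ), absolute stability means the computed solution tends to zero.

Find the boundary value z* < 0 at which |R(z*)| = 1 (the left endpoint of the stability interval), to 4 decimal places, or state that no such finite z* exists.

With y'=λy (z=hλ):
  k1=λy_n ⇒ h·k1=z·y_n;  k2=λ(1+3/5z)y_n ⇒ h·k2=z(1+3/5z)y_n
  y_{n+1}/y_n = 1 + 4/9z + 5/9z(1+3/5z) = 1 + z + 1/3z²
  R(z) = 1 + z + 1/3z².

Need |R(x)|<1, x<0.
x=-1.79: |R|=0.2780
R=1: x+1/3x²=0 ⇒ x=−3=-3.0000; min R=1−1/(4·1/3)=0.2500>−1
Confirm numerically:
  x=-1.722: |R|=0.26643 <1
  x=-1.445: |R|=0.25101 <1
  x=-1.389: |R|=0.25411 <1
  x=-3.382: |R|=1.43064 >1
  x=-3.358: |R|=1.40072 >1
  x=-3.213: |R|=1.22812 >1
Interval (-3.0000, 0).

left endpoint -3.0000.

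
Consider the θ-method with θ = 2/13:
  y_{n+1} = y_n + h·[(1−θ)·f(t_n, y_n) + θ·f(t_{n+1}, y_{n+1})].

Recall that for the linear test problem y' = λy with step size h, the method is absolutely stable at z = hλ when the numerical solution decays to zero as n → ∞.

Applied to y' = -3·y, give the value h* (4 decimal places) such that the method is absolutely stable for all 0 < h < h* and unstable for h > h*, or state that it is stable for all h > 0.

(-2.8889,0); λ=-3 ⇒ h* = (26/9)/3 = 0.9630.

Test eqn y'=λy, z=hλ:
  y_{n+1} = y_n + z·[11/13·y_n + 2/13·y_{n+1}] ⇒ (1 − 2/13z)y_{n+1} = (1 + 11/13z)y_n
  Hence R(z) = (1 + 11/13z)/(1 − 2/13z).

Need |R(x)|<1, x<0.
x=-1.3: |R|=0.0833
R=−1: 1+11/13x = −1+2/13x ⇒ -9/13x=2 ⇒ x=2/(-9/13)=-2.8889
Confirm numerically:
  x=-2.617: |R|=0.86580 <1
  x=-2.514: |R|=0.81285 <1
  x=-2.361: |R|=0.73192 <1
  x=-2.153: |R|=0.61730 <1
  x=-3.122: |R|=1.10902 >1
  x=-2.990: |R|=1.04795 >1
So |R|<1 on (-2.8889, 0).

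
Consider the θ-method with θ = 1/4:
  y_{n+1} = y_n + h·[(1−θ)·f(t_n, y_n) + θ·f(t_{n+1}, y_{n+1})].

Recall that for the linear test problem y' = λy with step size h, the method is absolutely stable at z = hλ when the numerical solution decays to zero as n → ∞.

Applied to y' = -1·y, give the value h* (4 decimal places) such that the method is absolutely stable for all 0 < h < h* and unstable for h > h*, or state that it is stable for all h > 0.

(-4.0000,0); λ=-1 ⇒ h* = (4)/1 = 4.0000.

On y'=λy, z=hλ:
  y_{n+1} = y_n + z·[3/4·y_n + 1/4·y_{n+1}] ⇒ (1 − 1/4z)y_{n+1} = (1 + 3/4z)y_n
  Hence R(z) = (1 + 3/4z)/(1 − 1/4z).

Solve |R(x)|<1 on ℝ⁻.
x=-1.47: |R|=0.0750
R=−1: 1+3/4x = −1+1/4x ⇒ -1/2x=2 ⇒ x=2/(-1/2)=-4.0000
Confirm numerically:
  x=-2.683: |R|=0.60587 <1
  x=-2.018: |R|=0.34131 <1
  x=-1.857: |R|=0.26823 <1
  x=-1.841: |R|=0.26074 <1
  x=-4.402: |R|=1.09569 >1
  x=-4.331: |R|=1.07946 >1
Stable set (-4.0000, 0).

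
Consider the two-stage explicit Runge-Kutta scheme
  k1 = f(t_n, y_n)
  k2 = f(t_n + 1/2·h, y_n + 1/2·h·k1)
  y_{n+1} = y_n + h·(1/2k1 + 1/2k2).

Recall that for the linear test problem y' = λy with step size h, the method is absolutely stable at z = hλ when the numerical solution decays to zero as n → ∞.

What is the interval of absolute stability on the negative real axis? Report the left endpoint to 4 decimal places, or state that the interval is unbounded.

Test eqn y'=λy, z=hλ:
  k1=λy_n ⇒ h·k1=z·y_n;  k2=λ(1+1/2z)y_n ⇒ h·k2=z(1+1/2z)y_n
  y_{n+1}/y_n = 1 + 1/2z + 1/2z(1+1/2z) = 1 + z + 1/4z²
  ⇒ R(z) = 1 + z + 1/4z².

Solve |R(x)|<1 on ℝ⁻.
x=-0.88: |R|=0.3136
R=1: x+1/4x²=0 ⇒ x=−4=-4.0000; min R=1−1/(4·1/4)=0.0000>−1
Confirm numerically:
  x=-3.454: |R|=0.52853 <1
  x=-3.164: |R|=0.33872 <1
  x=-1.856: |R|=0.00518 <1
  x=-4.420: |R|=1.46410 >1
  x=-4.263: |R|=1.28029 >1
  x=-4.086: |R|=1.08785 >1
Interval (-4.0000, 0).

(-4.0000, 0).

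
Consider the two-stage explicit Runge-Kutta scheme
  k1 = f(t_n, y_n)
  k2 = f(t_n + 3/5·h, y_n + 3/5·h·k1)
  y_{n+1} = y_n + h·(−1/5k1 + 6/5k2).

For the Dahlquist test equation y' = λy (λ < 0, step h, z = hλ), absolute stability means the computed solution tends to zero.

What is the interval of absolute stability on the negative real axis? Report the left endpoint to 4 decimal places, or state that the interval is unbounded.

Test eqn y'=λy, z=hλ:
  k1=λy_n ⇒ h·k1=z·y_n;  k2=λ(1+3/5z)y_n ⇒ h·k2=z(1+3/5z)y_n
  y_{n+1}/y_n = 1 − 1/5z + 6/5z(1+3/5z) = 1 + z + 18/25z²
  so R(z) = 1 + z + 18/25z².

Solve |R(x)|<1 on ℝ⁻.
x=-0.54: |R|=0.6700
R=1: x+18/25x²=0 ⇒ x=−25/18=-1.3889; min R=1−1/(4·18/25)=0.6528>−1
Confirm numerically:
  x=-1.366: |R|=0.97749 <1
  x=-1.167: |R|=0.81356 <1
  x=-0.963: |R|=0.70471 <1
  x=-1.635: |R|=1.28972 >1
  x=-1.587: |R|=1.22637 >1
Stable set (-1.3889, 0).

z∈(-1.3889,0).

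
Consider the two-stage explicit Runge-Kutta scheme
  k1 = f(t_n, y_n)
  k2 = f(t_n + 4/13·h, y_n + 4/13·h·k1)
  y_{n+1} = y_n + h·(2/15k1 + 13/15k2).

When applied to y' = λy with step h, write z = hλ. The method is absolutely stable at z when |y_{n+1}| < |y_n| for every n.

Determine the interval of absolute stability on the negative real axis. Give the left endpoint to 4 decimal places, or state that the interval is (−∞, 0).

z∈(-3.7500,0).

Test eqn y'=λy, z=hλ:
  k1=λy_n ⇒ h·k1=z·y_n;  k2=λ(1+4/13z)y_n ⇒ h·k2=z(1+4/13z)y_n
  y_{n+1}/y_n = 1 + 2/15z + 13/15z(1+4/13z) = 1 + z + 4/15z²
  Hence R(z) = 1 + z + 4/15z².

Solve |R(x)|<1 on ℝ⁻.
x=-0.89: |R|=0.3212
R=1: x+4/15x²=0 ⇒ x=−15/4=-3.7500; min R=1−1/(4·4/15)=0.0625>−1
Confirm numerically:
  x=-3.508: |R|=0.77362 <1
  x=-2.856: |R|=0.31913 <1
  x=-2.501: |R|=0.16700 <1
  x=-1.644: |R|=0.07673 <1
  x=-4.299: |R|=1.62937 >1
  x=-4.134: |R|=1.42332 >1
Interval (-3.7500, 0).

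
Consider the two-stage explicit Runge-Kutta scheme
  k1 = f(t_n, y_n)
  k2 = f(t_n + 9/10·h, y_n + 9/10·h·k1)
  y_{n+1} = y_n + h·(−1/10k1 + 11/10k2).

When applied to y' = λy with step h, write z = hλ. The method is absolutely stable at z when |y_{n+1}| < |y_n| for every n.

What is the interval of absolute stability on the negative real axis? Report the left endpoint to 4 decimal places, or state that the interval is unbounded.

(-1.0101, 0).

Set f=λy, z=hλ:
  k1=λy_n ⇒ h·k1=z·y_n;  k2=λ(1+9/10z)y_n ⇒ h·k2=z(1+9/10z)y_n
  y_{n+1}/y_n = 1 − 1/10z + 11/10z(1+9/10z) = 1 + z + 99/100z²
  so R(z) = 1 + z + 99/100z².

Find x<0 with |R(x)|<1.
x=-1.51: |R|=1.7473
R=1: x+99/100x²=0 ⇒ x=−100/99=-1.0101; min R=1−1/(4·99/100)=0.7475>−1
Confirm numerically:
  x=-0.874: |R|=0.88224 <1
  x=-0.847: |R|=0.86323 <1
  x=-0.550: |R|=0.74947 <1
  x=-0.406: |R|=0.75719 <1
  x=-1.470: |R|=1.66929 >1
  x=-1.182: |R|=1.20115 >1
So |R|<1 on (-1.0101, 0).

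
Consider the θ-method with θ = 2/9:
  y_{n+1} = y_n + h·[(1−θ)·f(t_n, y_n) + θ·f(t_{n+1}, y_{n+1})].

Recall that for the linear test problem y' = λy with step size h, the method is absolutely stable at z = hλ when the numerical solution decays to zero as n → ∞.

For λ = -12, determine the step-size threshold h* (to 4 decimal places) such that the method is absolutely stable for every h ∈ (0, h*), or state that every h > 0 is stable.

On y'=λy, z=hλ:
  y_{n+1} = y_n + z·[7/9·y_n + 2/9·y_{n+1}] ⇒ (1 − 2/9z)y_{n+1} = (1 + 7/9z)y_n
  Hence R(z) = (1 + 7/9z)/(1 − 2/9z).

Boundary: |R(x)|=1, x<0.
x=-0.74: |R|=0.3645
R=−1: 1+7/9x = −1+2/9x ⇒ -5/9x=2 ⇒ x=2/(-5/9)=-3.6000
Confirm numerically:
  x=-3.226: |R|=0.87898 <1
  x=-3.045: |R|=0.81610 <1
  x=-2.351: |R|=0.54423 <1
  x=-3.724: |R|=1.03769 >1
  x=-3.651: |R|=1.01564 >1
  x=-3.633: |R|=1.01014 >1
So |R|<1 on (-3.6000, 0).

(-3.6000,0); λ=-12 ⇒ h* = (18/5)/12 = 0.3000.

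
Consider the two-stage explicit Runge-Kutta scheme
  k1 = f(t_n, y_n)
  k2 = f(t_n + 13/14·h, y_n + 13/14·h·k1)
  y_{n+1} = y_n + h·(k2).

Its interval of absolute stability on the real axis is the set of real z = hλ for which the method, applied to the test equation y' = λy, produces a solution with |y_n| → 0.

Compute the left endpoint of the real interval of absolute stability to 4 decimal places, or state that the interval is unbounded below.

left endpoint -1.0769.

On y'=λy, z=hλ:
  k1=λy_n ⇒ h·k1=z·y_n;  k2=λ(1+13/14z)y_n ⇒ h·k2=z(1+13/14z)y_n
  y_{n+1}/y_n = 1 + z(1+13/14z) = 1 + z + 13/14z²
  R(z) = 1 + z + 13/14z².

Find x<0 with |R(x)|<1.
x=-0.37: |R|=0.7571
R=1: x+13/14x²=0 ⇒ x=−14/13=-1.0769; min R=1−1/(4·13/14)=0.7308>−1
Confirm numerically:
  x=-0.911: |R|=0.85964 <1
  x=-0.730: |R|=0.76484 <1
  x=-0.560: |R|=0.73120 <1
  x=-0.506: |R|=0.73175 <1
  x=-1.362: |R|=1.36054 >1
  x=-1.351: |R|=1.34383 >1
Stable set (-1.0769, 0).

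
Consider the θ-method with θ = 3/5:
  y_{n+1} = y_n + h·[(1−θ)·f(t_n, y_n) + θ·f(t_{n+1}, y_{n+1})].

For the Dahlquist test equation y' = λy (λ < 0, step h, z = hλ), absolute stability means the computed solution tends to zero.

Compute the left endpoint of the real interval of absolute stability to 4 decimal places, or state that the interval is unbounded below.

Test eqn y'=λy, z=hλ:
  y_{n+1} = y_n + z·[2/5·y_n + 3/5·y_{n+1}] ⇒ (1 − 3/5z)y_{n+1} = (1 + 2/5z)y_n
  ⇒ R(z) = (1 + 2/5z)/(1 − 3/5z).

Need |R(x)|<1, x<0.
x=-0.68: |R|=0.5170
x=-2: |R|=0.0909
x=-10: |R|=0.4286
x=-100: |R|=0.6393
θ=3/5≥1/2 ⇒ |1+2/5x|<|1−3/5x| ∀x<0 ⇒ interval (−∞,0).

unbounded; (−∞, 0).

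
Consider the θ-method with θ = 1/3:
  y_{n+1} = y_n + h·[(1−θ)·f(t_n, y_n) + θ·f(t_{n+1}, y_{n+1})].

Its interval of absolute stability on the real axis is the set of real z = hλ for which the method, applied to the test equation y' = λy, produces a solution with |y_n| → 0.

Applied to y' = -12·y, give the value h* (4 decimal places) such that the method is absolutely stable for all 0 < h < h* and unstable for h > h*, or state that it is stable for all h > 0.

(-6.0000,0); λ=-12 ⇒ h* = (6)/12 = 0.5000.

On y'=λy, z=hλ:
  y_{n+1} = y_n + z·[2/3·y_n + 1/3·y_{n+1}] ⇒ (1 − 1/3z)y_{n+1} = (1 + 2/3z)y_n
  ⇒ R(z) = (1 + 2/3z)/(1 − 1/3z).

Find x<0 with |R(x)|<1.
x=-1.56: |R|=0.0263
R=−1: 1+2/3x = −1+1/3x ⇒ -1/3x=2 ⇒ x=2/(-1/3)=-6.0000
Confirm numerically:
  x=-5.272: |R|=0.91199 <1
  x=-5.058: |R|=0.88310 <1
  x=-3.717: |R|=0.66012 <1
  x=-2.933: |R|=0.48306 <1
  x=-6.574: |R|=1.05995 >1
  x=-6.252: |R|=1.02724 >1
Interval (-6.0000, 0).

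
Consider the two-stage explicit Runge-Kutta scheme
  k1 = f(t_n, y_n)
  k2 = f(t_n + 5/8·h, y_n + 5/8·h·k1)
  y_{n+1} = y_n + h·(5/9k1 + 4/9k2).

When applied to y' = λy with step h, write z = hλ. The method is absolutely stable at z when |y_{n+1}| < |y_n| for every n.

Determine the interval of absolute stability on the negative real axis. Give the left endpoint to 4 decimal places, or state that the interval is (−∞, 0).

z∈(-3.6000,0).

Set f=λy, z=hλ:
  k1=λy_n ⇒ h·k1=z·y_n;  k2=λ(1+5/8z)y_n ⇒ h·k2=z(1+5/8z)y_n
  y_{n+1}/y_n = 1 + 5/9z + 4/9z(1+5/8z) = 1 + z + 5/18z²
  so R(z) = 1 + z + 5/18z².

Solve |R(x)|<1 on ℝ⁻.
x=-1.75: |R|=0.1007
R=1: x+5/18x²=0 ⇒ x=−18/5=-3.6000; min R=1−1/(4·5/18)=0.1000>−1
Confirm numerically:
  x=-3.126: |R|=0.58841 <1
  x=-2.763: |R|=0.35760 <1
  x=-2.481: |R|=0.22882 <1
  x=-1.582: |R|=0.11320 <1
  x=-4.056: |R|=1.51376 >1
  x=-3.971: |R|=1.40923 >1
  x=-3.840: |R|=1.25600 >1
Stable set (-3.6000, 0).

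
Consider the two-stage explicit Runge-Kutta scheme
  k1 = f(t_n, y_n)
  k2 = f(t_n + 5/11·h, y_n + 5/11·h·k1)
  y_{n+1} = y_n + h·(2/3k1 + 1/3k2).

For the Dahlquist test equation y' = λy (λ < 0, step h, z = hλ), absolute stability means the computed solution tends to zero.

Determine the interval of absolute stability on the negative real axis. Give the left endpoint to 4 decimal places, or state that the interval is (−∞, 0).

On y'=λy, z=hλ:
  k1=λy_n ⇒ h·k1=z·y_n;  k2=λ(1+5/11z)y_n ⇒ h·k2=z(1+5/11z)y_n
  y_{n+1}/y_n = 1 + 2/3z + 1/3z(1+5/11z) = 1 + z + 5/33z²
  R(z) = 1 + z + 5/33z².

Boundary: |R(x)|=1, x<0.
x=-1.2: |R|=0.0182
R=1: x+5/33x²=0 ⇒ x=−33/5=-6.6000; min R=1−1/(4·5/33)=-0.6500>−1
Confirm numerically:
  x=-6.426: |R|=0.83059 <1
  x=-4.596: |R|=0.39551 <1
  x=-4.344: |R|=0.48486 <1
  x=-7.038: |R|=1.46707 >1
  x=-6.867: |R|=1.27780 >1
Stable set (-6.6000, 0).

(-6.6000, 0).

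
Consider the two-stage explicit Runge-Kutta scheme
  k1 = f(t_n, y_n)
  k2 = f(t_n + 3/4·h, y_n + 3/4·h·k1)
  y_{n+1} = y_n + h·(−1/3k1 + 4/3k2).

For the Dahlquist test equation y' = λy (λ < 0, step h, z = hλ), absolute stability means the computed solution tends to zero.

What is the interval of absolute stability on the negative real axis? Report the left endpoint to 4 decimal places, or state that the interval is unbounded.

On y'=λy, z=hλ:
  k1=λy_n ⇒ h·k1=z·y_n;  k2=λ(1+3/4z)y_n ⇒ h·k2=z(1+3/4z)y_n
  y_{n+1}/y_n = 1 − 1/3z + 4/3z(1+3/4z) = 1 + z + z²
  Hence R(z) = 1 + z + z².

Boundary: |R(x)|=1, x<0.
x=-1.27: |R|=1.3429
R=1: x+1x²=0 ⇒ x=−1=-1.0000; min R=1−1/(4·1)=0.7500>−1
Confirm numerically:
  x=-0.933: |R|=0.93749 <1
  x=-0.891: |R|=0.90288 <1
  x=-0.749: |R|=0.81200 <1
  x=-0.679: |R|=0.78204 <1
  x=-1.481: |R|=1.71236 >1
  x=-1.320: |R|=1.42240 >1
So |R|<1 on (-1.0000, 0).

(-1.0000, 0).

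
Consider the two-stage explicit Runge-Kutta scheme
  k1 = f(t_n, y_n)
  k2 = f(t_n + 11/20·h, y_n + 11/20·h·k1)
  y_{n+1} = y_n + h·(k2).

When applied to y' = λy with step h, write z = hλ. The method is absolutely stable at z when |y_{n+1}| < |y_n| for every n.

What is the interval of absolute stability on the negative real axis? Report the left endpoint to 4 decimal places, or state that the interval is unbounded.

(-1.8182, 0).

Set f=λy, z=hλ:
  k1=λy_n ⇒ h·k1=z·y_n;  k2=λ(1+11/20z)y_n ⇒ h·k2=z(1+11/20z)y_n
  y_{n+1}/y_n = 1 + z(1+11/20z) = 1 + z + 11/20z²
  Hence R(z) = 1 + z + 11/20z².

Boundary: |R(x)|=1, x<0.
x=-0.49: |R|=0.6421
R=1: x+11/20x²=0 ⇒ x=−20/11=-1.8182; min R=1−1/(4·11/20)=0.5455>−1
Confirm numerically:
  x=-1.651: |R|=0.84819 <1
  x=-1.562: |R|=0.77991 <1
  x=-1.137: |R|=0.57402 <1
  x=-1.039: |R|=0.55474 <1
  x=-2.354: |R|=1.69372 >1
  x=-2.054: |R|=1.26640 >1
  x=-2.036: |R|=1.24391 >1
So |R|<1 on (-1.8182, 0).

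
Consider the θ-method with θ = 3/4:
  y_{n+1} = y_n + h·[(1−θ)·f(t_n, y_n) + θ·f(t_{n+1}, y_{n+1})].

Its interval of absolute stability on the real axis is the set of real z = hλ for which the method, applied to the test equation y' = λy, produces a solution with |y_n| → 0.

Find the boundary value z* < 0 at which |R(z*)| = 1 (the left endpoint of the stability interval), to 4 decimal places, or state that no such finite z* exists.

Set f=λy, z=hλ:
  y_{n+1} = y_n + z·[1/4·y_n + 3/4·y_{n+1}] ⇒ (1 − 3/4z)y_{n+1} = (1 + 1/4z)y_n
  Hence R(z) = (1 + 1/4z)/(1 − 3/4z).

Find x<0 with |R(x)|<1.
x=-1.48: |R|=0.2986
x=-2: |R|=0.2000
x=-10: |R|=0.1765
x=-100: |R|=0.3158
θ=3/4≥1/2 ⇒ |1+1/4x|<|1−3/4x| ∀x<0 ⇒ unbounded interval.

(−∞, 0) — no finite endpoint.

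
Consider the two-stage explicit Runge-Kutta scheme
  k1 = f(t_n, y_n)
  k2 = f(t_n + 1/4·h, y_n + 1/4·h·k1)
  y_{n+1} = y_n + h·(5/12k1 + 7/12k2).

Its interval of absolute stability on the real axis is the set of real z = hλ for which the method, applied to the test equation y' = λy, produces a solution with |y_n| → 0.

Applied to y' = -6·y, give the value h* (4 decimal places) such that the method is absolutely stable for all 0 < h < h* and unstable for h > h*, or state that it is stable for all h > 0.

(-6.8571,0); λ=-6 ⇒ h* = (48/7)/6 = 1.1429.

Test eqn y'=λy, z=hλ:
  k1=λy_n ⇒ h·k1=z·y_n;  k2=λ(1+1/4z)y_n ⇒ h·k2=z(1+1/4z)y_n
  y_{n+1}/y_n = 1 + 5/12z + 7/12z(1+1/4z) = 1 + z + 7/48z²
  ⇒ R(z) = 1 + z + 7/48z².

Boundary: |R(x)|=1, x<0.
x=-0.79: |R|=0.3010
R=1: x+7/48x²=0 ⇒ x=−48/7=-6.8571; min R=1−1/(4·7/48)=-0.7143>−1
Confirm numerically:
  x=-6.803: |R|=0.94628 <1
  x=-6.336: |R|=0.51846 <1
  x=-5.517: |R|=0.07823 <1
  x=-7.232: |R|=1.39535 >1
  x=-7.184: |R|=1.34244 >1
So |R|<1 on (-6.8571, 0).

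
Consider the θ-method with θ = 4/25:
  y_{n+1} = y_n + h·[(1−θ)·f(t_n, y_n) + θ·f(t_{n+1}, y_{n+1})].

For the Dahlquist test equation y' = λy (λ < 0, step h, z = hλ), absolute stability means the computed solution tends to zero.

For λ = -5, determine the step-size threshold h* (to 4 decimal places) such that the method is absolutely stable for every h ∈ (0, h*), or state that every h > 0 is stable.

On y'=λy, z=hλ:
  y_{n+1} = y_n + z·[21/25·y_n + 4/25·y_{n+1}] ⇒ (1 − 4/25z)y_{n+1} = (1 + 21/25z)y_n
  ⇒ R(z) = (1 + 21/25z)/(1 − 4/25z).

Solve |R(x)|<1 on ℝ⁻.
x=-1.09: |R|=0.0719
R=−1: 1+21/25x = −1+4/25x ⇒ -17/25x=2 ⇒ x=2/(-17/25)=-2.9412
Confirm numerically:
  x=-2.508: |R|=0.78979 <1
  x=-2.167: |R|=0.60909 <1
  x=-2.045: |R|=0.54084 <1
  x=-3.273: |R|=1.14809 >1
  x=-3.158: |R|=1.09795 >1
Stable set (-2.9412, 0).

(-2.9412,0); λ=-5 ⇒ h* = (50/17)/5 = 0.5882.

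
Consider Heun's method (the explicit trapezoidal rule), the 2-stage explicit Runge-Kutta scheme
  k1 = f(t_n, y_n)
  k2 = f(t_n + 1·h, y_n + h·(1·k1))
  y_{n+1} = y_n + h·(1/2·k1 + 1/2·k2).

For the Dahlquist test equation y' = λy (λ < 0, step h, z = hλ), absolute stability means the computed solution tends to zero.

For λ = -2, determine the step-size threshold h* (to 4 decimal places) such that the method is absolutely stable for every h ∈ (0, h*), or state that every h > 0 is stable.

(-2.0000,0); λ=-2 ⇒ h* = 1.0000.

Set f=λy, z=hλ:
  order 2, 2-stage ⇒ R(z)=1+z+z^2/2
  (e.g. R(-0.94)=0.50180, |R|=0.50180)

Boundary: |R(x)|=1, x<0.
x=-0.94: |R|=0.5018
|R(-1.88)|=0.8872 |R(-1.76)|=0.7888 |R(-1.1)|=0.5050
Bisect:
  x_lo=-2.7417 |R|=2.0168  x_hi=-0.1772 |R|=0.8385
  mid=-1.45942 |R|=0.60554 →hi
  mid=-2.10056 |R|=1.10562 →lo
  mid=-1.77999 |R|=0.80419 →hi
  mid=-1.94028 |R|=0.94206 →hi
  mid=-2.02042 |R|=1.02063 →lo
  mid=-1.98035 |R|=0.98054 →hi
  mid=-2.00038 |R|=1.00038 →lo
  ...
  [-2.00007,-1.99991] ⇒ x*=-2.0000
Interval (-2.0000, 0).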